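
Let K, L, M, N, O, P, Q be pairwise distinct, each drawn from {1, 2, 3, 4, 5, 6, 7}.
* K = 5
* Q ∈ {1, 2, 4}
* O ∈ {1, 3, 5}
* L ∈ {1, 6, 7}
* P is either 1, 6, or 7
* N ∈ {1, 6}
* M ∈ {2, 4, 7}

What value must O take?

3

K has just one choice, so K = 5. Remove 5 from O.
The 6 still-open variables draw from only 6 values {1, 2, 3, 4, 6, 7}, so each is used; only O can be 3, hence O = 3.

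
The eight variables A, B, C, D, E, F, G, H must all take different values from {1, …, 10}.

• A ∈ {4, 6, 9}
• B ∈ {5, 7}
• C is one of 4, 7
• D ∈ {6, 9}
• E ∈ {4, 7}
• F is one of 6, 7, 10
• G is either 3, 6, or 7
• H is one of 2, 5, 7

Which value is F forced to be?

10

Among the 8 variables, 2 fits only H (and all 8 values in {2, 3, 4, 5, 6, 7, 9, 10} must be used), so H = 2.
Among the 7 still-open variables, 3 fits only G (and all 7 values in {3, 4, 5, 6, 7, 9, 10} must be used), so G = 3.
The 6 still-open variables draw from only 6 values {4, 5, 6, 7, 9, 10}, so each is used; only B can be 5, hence B = 5.
The 5 still-open variables draw from only 5 values {4, 6, 7, 9, 10}, so each is used; only F can be 10, hence F = 10.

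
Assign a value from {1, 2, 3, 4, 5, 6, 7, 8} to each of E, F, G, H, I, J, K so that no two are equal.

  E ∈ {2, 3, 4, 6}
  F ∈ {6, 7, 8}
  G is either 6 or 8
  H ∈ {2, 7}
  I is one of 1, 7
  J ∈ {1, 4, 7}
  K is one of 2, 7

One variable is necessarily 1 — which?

Among the 7 variables, 3 fits only E (and all 7 values in {1, 2, 3, 4, 6, 7, 8} must be used), so E = 3.
The 6 still-open variables draw from only 6 values {1, 2, 4, 6, 7, 8}, so each is used; only J can be 4, hence J = 4.
The 5 still-open variables draw from only 5 values {1, 2, 6, 7, 8}, so each is used; only I can be 1, hence I = 1.

I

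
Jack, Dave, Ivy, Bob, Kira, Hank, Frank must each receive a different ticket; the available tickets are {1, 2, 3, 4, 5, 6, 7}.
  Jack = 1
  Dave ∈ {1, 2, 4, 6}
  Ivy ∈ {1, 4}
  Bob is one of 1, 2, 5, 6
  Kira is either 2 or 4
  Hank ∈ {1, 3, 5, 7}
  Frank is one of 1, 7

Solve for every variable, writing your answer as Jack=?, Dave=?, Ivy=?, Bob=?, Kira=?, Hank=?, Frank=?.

Jack's domain is down to {1}, so Jack = 1. Strike 1 from Dave, Ivy, Bob, Hank, Frank.
Ivy has just one choice, so Ivy = 4. So Dave, Kira can't be 4.
Kira has just one choice, so Kira = 2. So Dave, Bob can't be 2.
That leaves Frank = 7. Remove 7 from Hank.
Dave's domain is down to {6}, so Dave = 6. So Bob can't be 6.
Bob must be 5 (only option left). Eliminate 5 elsewhere: Hank.
That leaves Hank = 3.

Jack=1, Dave=6, Ivy=4, Bob=5, Kira=2, Hank=3, Frank=7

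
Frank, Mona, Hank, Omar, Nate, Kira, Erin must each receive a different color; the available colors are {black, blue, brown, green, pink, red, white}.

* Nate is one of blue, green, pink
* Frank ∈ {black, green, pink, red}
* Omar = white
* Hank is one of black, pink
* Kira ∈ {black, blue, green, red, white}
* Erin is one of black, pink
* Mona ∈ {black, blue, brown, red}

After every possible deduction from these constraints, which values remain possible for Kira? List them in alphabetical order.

Omar has just one choice, so Omar = white. Strike white from Kira.
Among the 6 still-open variables, brown fits only Mona (and all 6 values in {black, blue, brown, green, pink, red} must be used), so Mona = brown.
Hank and Erin between them cover only {black, pink} — a naked pair. Remove those values from Frank, Nate, Kira.
No further eliminations apply; Kira can still be any of blue, green, red.

blue, green, red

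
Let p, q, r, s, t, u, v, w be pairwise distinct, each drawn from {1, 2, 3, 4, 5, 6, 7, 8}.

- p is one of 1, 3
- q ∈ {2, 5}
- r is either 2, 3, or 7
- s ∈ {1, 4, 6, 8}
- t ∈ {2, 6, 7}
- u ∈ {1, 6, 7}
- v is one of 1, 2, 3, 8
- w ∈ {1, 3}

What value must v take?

Among the 8 variables, 4 fits only s (and all 8 values in {1, 2, 3, 4, 5, 6, 7, 8} must be used), so s = 4.
The 7 still-open variables draw from only 7 values {1, 2, 3, 5, 6, 7, 8}, so each is used; only q can be 5, hence q = 5.
The 6 still-open variables together cover exactly {1, 2, 3, 6, 7, 8} — 6 values for 6 variables — and 8 appears only in v's list, so v = 8.

8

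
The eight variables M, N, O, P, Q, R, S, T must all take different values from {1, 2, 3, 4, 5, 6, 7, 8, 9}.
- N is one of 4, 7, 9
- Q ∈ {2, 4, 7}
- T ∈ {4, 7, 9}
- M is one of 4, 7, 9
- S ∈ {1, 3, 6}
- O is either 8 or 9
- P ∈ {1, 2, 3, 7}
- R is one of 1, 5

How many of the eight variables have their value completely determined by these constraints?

2

The 3 variables M, N, T are confined to {4, 7, 9}, which locks those values in; drop them from O, P, Q.
O has just one choice, so O = 8.
Q must be 2 (only option left). So P can't be 2.
Determined: O=8, Q=2. The other variables each still have more than one consistent value. That makes 2.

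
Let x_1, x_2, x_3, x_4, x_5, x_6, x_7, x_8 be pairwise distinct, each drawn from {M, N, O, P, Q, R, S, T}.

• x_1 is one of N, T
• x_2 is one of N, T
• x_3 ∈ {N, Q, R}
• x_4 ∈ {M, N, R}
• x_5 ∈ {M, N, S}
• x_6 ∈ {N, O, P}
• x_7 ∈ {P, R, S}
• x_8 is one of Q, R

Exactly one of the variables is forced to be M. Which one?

Among the 8 variables, O fits only x_6 (and all 8 values in {M, N, O, P, Q, R, S, T} must be used), so x_6 = O.
Among the 7 still-open variables, P fits only x_7 (and all 7 values in {M, N, P, Q, R, S, T} must be used), so x_7 = P.
The 6 still-open variables draw from only 6 values {M, N, Q, R, S, T}, so each is used; only x_5 can be S, hence x_5 = S.
Among the 5 still-open variables, M fits only x_4 (and all 5 values in {M, N, Q, R, T} must be used), so x_4 = M.

x_4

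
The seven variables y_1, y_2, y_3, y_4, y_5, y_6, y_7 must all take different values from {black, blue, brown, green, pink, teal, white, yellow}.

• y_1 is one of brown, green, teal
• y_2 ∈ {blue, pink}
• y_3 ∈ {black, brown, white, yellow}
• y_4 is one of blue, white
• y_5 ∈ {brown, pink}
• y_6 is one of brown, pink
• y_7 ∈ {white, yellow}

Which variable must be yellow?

y_7

y_5 and y_6 between them cover only {brown, pink} — a naked pair. Remove those values from y_1, y_2, y_3.
y_2 must be blue (only option left). So y_4 can't be blue.
That leaves y_4 = white. Eliminate white elsewhere: y_3, y_7.
So yellow goes to y_7.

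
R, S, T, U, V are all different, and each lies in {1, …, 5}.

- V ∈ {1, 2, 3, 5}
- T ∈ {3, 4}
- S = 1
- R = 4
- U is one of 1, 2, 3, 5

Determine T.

R has just one choice, so R = 4. Eliminate 4 elsewhere: T.
So T = 3.

3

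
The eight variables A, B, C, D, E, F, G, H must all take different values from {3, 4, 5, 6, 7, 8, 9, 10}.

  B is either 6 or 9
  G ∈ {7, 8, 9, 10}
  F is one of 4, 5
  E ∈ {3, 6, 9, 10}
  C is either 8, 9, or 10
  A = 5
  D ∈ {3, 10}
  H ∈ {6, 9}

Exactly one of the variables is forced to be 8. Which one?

A's domain is down to {5}, so A = 5. So F can't be 5.
F must be 4 (only option left).
Among the 6 still-open variables, 7 fits only G (and all 6 values in {3, 6, 7, 8, 9, 10} must be used), so G = 7.
The 5 still-open variables draw from only 5 values {3, 6, 8, 9, 10}, so each is used; only C can be 8, hence C = 8.

C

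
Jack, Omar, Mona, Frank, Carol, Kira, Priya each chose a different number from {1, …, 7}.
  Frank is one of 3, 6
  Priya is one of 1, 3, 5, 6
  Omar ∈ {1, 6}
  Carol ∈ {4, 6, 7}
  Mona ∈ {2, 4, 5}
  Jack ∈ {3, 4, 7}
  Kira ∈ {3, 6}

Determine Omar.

1

The 7 variables draw from only 7 values {1, 2, 3, 4, 5, 6, 7}, so each is used; only Mona can be 2, hence Mona = 2.
Among the 6 still-open variables, 5 fits only Priya (and all 6 values in {1, 3, 4, 5, 6, 7} must be used), so Priya = 5.
Among the 5 still-open variables, 1 fits only Omar (and all 5 values in {1, 3, 4, 6, 7} must be used), so Omar = 1.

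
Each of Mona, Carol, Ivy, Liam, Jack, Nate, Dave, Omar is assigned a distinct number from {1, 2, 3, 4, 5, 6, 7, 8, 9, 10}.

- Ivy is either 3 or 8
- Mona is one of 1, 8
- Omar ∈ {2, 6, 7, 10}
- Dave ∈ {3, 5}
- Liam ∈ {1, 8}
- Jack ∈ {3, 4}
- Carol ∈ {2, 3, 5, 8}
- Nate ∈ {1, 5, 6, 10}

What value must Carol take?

The 2 variables Mona and Liam are confined to {1, 8}, which locks those values in; drop them from Carol, Ivy, Nate.
Ivy has just one choice, so Ivy = 3. Eliminate 3 elsewhere: Carol, Jack, Dave.
Jack's domain is down to {4}, so Jack = 4.
That leaves Dave = 5. Remove 5 from Carol, Nate.
So Carol = 2.

2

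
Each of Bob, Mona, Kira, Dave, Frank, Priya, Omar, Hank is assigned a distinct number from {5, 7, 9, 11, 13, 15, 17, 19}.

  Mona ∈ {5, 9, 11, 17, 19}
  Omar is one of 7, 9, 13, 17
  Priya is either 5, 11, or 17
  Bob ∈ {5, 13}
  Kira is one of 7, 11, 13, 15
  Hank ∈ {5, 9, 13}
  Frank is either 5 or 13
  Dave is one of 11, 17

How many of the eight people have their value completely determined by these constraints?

The 8 variables together cover exactly {5, 7, 9, 11, 13, 15, 17, 19} — 8 values for 8 variables — and 15 appears only in Kira's list, so Kira = 15.
The 7 still-open variables draw from only 7 values {5, 7, 9, 11, 13, 17, 19}, so each is used; only Omar can be 7, hence Omar = 7.
Among the 6 still-open variables, 19 fits only Mona (and all 6 values in {5, 9, 11, 13, 17, 19} must be used), so Mona = 19.
The 5 still-open variables draw from only 5 values {5, 9, 11, 13, 17}, so each is used; only Hank can be 9, hence Hank = 9.
Bob and Frank between them cover only {5, 13} — a naked pair. Remove those values from Priya.
Determined: Mona=19, Kira=15, Omar=7, Hank=9. The other people each still have more than one consistent value. That makes 4.

4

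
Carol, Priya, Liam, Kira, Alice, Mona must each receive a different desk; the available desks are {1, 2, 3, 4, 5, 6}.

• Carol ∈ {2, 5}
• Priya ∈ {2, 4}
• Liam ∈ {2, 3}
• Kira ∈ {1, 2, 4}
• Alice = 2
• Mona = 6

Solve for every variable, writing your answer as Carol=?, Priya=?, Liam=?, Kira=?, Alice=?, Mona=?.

Alice's domain is down to {2}, so Alice = 2. Eliminate 2 elsewhere: Carol, Priya, Liam, Kira.
That leaves Mona = 6.
Carol has just one choice, so Carol = 5.
Priya has just one choice, so Priya = 4. Strike 4 from Kira.
Liam has just one choice, so Liam = 3.
Kira must be 1 (only option left).

Carol=5, Priya=4, Liam=3, Kira=1, Alice=2, Mona=6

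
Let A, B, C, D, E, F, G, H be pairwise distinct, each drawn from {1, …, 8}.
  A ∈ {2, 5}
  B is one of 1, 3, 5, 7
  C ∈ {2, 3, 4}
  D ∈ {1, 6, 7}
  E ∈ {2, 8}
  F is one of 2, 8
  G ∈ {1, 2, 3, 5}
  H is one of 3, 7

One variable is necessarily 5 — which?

The 8 variables together cover exactly {1, 2, 3, 4, 5, 6, 7, 8} — 8 values for 8 variables — and 4 appears only in C's list, so C = 4.
The 7 still-open variables draw from only 7 values {1, 2, 3, 5, 6, 7, 8}, so each is used; only D can be 6, hence D = 6.
The 2 variables E and F are confined to {2, 8}, which locks those values in; drop them from A, G.
So 5 goes to A.

A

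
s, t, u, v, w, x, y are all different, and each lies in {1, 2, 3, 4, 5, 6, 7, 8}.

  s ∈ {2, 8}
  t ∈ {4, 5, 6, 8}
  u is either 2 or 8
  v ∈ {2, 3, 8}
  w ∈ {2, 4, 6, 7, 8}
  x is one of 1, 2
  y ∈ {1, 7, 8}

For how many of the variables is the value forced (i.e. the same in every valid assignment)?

3

s and u share exactly the 2 values {2, 8}; by pigeonhole those values go to them, so strike 2, 8 from t, v, w, x, y.
v must be 3 (only option left).
x must be 1 (only option left). Remove 1 from y.
y's domain is down to {7}, so y = 7. So w can't be 7.
Determined: v=3, x=1, y=7. The other variables each still have more than one consistent value. That makes 3.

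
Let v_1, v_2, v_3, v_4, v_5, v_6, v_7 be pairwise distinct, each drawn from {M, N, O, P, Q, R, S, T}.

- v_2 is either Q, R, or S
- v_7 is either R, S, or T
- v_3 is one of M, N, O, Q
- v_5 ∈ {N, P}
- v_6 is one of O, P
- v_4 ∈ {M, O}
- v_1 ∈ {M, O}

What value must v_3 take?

v_1 and v_4 between them cover only {M, O} — a naked pair. Remove those values from v_3, v_6.
v_6's domain is down to {P}, so v_6 = P. So v_5 can't be P.
v_5 has just one choice, so v_5 = N. So v_3 can't be N.
So v_3 = Q.

Q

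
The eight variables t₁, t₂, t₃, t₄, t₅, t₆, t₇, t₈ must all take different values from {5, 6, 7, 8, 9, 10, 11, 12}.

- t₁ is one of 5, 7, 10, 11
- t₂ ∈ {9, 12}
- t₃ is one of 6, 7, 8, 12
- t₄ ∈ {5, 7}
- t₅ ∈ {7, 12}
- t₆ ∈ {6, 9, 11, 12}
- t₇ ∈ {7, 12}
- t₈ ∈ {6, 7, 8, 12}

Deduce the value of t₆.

Among the 8 variables, 10 fits only t₁ (and all 8 values in {5, 6, 7, 8, 9, 10, 11, 12} must be used), so t₁ = 10.
The 7 still-open variables draw from only 7 values {5, 6, 7, 8, 9, 11, 12}, so each is used; only t₄ can be 5, hence t₄ = 5.
The 6 still-open variables draw from only 6 values {6, 7, 8, 9, 11, 12}, so each is used; only t₆ can be 11, hence t₆ = 11.

11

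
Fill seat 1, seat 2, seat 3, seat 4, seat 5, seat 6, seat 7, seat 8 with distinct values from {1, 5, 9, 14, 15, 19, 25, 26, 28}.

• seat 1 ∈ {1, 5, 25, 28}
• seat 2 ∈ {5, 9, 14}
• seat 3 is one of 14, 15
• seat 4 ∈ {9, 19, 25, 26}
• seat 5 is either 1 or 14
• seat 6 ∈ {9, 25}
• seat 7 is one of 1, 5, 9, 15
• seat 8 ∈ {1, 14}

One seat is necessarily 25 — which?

seat 5 and seat 8 between them cover only {1, 14} — a naked pair. Remove those values from seat 1, seat 2, seat 3, seat 7.
That leaves seat 3 = 15. Remove 15 from seat 7.
seat 2 and seat 7 between them cover only {5, 9} — a naked pair. Remove those values from seat 1, seat 4, seat 6.
So 25 goes to seat 6.

seat 6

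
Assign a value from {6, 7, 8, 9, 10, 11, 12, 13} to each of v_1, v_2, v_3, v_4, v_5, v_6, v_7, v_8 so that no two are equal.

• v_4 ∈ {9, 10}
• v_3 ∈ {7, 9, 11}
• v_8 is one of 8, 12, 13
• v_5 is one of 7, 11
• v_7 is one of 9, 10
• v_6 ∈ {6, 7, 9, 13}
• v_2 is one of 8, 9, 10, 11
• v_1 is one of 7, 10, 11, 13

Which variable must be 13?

v_1

Among the 8 variables, 6 fits only v_6 (and all 8 values in {6, 7, 8, 9, 10, 11, 12, 13} must be used), so v_6 = 6.
The 7 still-open variables together cover exactly {7, 8, 9, 10, 11, 12, 13} — 7 values for 7 variables — and 12 appears only in v_8's list, so v_8 = 12.
The 6 still-open variables draw from only 6 values {7, 8, 9, 10, 11, 13}, so each is used; only v_2 can be 8, hence v_2 = 8.
The 5 still-open variables draw from only 5 values {7, 9, 10, 11, 13}, so each is used; only v_1 can be 13, hence v_1 = 13.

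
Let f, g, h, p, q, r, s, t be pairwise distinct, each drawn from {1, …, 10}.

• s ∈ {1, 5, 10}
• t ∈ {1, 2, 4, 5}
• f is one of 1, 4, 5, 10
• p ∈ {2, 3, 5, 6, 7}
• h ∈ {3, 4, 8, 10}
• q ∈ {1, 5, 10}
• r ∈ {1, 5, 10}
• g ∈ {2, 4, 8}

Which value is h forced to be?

The 3 variables q, r, s are confined to {1, 5, 10}, which locks those values in; drop them from f, h, p, t.
That leaves f = 4. Eliminate 4 elsewhere: g, h, t.
That leaves t = 2. Strike 2 from g, p.
That leaves g = 8. Strike 8 from h.
So h = 3.

3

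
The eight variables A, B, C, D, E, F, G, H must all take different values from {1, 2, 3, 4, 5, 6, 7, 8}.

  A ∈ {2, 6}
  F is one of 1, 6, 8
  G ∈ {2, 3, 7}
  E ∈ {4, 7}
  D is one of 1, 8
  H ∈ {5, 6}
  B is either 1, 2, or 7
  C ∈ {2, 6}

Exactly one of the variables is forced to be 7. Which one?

Among the 8 variables, 3 fits only G (and all 8 values in {1, 2, 3, 4, 5, 6, 7, 8} must be used), so G = 3.
The 7 still-open variables draw from only 7 values {1, 2, 4, 5, 6, 7, 8}, so each is used; only E can be 4, hence E = 4.
The 6 still-open variables together cover exactly {1, 2, 5, 6, 7, 8} — 6 values for 6 variables — and 5 appears only in H's list, so H = 5.
The 5 still-open variables draw from only 5 values {1, 2, 6, 7, 8}, so each is used; only B can be 7, hence B = 7.

B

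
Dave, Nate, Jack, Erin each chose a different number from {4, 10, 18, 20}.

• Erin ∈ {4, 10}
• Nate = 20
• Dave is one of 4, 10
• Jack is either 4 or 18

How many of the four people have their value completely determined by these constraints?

Nate's domain is down to {20}, so Nate = 20.
Among the 3 still-open variables, 18 fits only Jack (and all 3 values in {4, 10, 18} must be used), so Jack = 18.
Determined: Nate=20, Jack=18. The other people each still have more than one consistent value. That makes 2.

2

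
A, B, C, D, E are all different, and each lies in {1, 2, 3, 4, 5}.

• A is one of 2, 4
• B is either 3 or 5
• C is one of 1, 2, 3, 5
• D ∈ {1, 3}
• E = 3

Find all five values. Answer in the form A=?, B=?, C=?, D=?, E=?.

A=4, B=5, C=2, D=1, E=3

E's domain is down to {3}, so E = 3. Strike 3 from B, C, D.
B's domain is down to {5}, so B = 5. So C can't be 5.
D's domain is down to {1}, so D = 1. Remove 1 from C.
C must be 2 (only option left). Strike 2 from A.
That leaves A = 4.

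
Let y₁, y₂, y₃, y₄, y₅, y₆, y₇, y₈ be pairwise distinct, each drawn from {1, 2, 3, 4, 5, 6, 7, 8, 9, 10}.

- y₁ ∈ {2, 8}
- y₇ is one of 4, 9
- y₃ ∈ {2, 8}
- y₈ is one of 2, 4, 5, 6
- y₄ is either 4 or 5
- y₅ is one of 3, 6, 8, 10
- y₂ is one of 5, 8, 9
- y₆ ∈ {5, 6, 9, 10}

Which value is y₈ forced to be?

6

The 8 variables together cover exactly {2, 3, 4, 5, 6, 8, 9, 10} — 8 values for 8 variables — and 3 appears only in y₅'s list, so y₅ = 3.
The 7 still-open variables draw from only 7 values {2, 4, 5, 6, 8, 9, 10}, so each is used; only y₆ can be 10, hence y₆ = 10.
Among the 6 still-open variables, 6 fits only y₈ (and all 6 values in {2, 4, 5, 6, 8, 9} must be used), so y₈ = 6.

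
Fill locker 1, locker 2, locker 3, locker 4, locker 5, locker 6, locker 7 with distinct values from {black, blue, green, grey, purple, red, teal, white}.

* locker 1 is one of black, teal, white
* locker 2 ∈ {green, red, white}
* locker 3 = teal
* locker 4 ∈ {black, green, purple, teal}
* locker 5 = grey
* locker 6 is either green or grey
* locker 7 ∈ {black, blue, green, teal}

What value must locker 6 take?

green

locker 3 must be teal (only option left). So locker 1, locker 4, locker 7 can't be teal.
locker 5 must be grey (only option left). Strike grey from locker 6.
So locker 6 = green.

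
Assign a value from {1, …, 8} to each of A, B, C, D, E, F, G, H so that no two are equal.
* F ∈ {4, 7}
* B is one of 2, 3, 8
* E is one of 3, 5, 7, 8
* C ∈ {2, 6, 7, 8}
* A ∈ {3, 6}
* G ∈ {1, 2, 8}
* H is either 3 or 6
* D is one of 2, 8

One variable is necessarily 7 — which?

C

The 8 variables draw from only 8 values {1, 2, 3, 4, 5, 6, 7, 8}, so each is used; only G can be 1, hence G = 1.
Among the 7 still-open variables, 4 fits only F (and all 7 values in {2, 3, 4, 5, 6, 7, 8} must be used), so F = 4.
The 6 still-open variables draw from only 6 values {2, 3, 5, 6, 7, 8}, so each is used; only E can be 5, hence E = 5.
The 5 still-open variables draw from only 5 values {2, 3, 6, 7, 8}, so each is used; only C can be 7, hence C = 7.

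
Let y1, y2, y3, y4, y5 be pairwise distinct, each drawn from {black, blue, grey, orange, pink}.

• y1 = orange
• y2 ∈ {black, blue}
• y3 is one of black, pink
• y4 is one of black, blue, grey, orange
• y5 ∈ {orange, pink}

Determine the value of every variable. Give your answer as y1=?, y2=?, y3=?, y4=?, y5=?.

y1 has just one choice, so y1 = orange. Remove orange from y4, y5.
y5 must be pink (only option left). Eliminate pink elsewhere: y3.
y3 has just one choice, so y3 = black. Remove black from y2, y4.
y2's domain is down to {blue}, so y2 = blue. Eliminate blue elsewhere: y4.
y4's domain is down to {grey}, so y4 = grey.

y1=orange, y2=blue, y3=black, y4=grey, y5=pink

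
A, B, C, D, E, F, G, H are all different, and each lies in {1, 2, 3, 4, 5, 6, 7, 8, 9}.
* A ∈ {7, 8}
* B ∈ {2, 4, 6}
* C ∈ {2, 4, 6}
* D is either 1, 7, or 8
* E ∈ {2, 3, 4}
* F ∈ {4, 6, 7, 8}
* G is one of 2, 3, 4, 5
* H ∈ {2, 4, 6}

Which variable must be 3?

The 8 variables draw from only 8 values {1, 2, 3, 4, 5, 6, 7, 8}, so each is used; only D can be 1, hence D = 1.
The 7 still-open variables draw from only 7 values {2, 3, 4, 5, 6, 7, 8}, so each is used; only G can be 5, hence G = 5.
The 6 still-open variables draw from only 6 values {2, 3, 4, 6, 7, 8}, so each is used; only E can be 3, hence E = 3.

E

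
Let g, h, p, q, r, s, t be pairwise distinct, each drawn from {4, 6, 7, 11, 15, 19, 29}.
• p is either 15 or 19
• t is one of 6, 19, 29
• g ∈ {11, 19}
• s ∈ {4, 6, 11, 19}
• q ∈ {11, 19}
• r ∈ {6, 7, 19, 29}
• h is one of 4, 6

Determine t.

29

The 7 variables draw from only 7 values {4, 6, 7, 11, 15, 19, 29}, so each is used; only r can be 7, hence r = 7.
Among the 6 still-open variables, 15 fits only p (and all 6 values in {4, 6, 11, 15, 19, 29} must be used), so p = 15.
Among the 5 still-open variables, 29 fits only t (and all 5 values in {4, 6, 11, 19, 29} must be used), so t = 29.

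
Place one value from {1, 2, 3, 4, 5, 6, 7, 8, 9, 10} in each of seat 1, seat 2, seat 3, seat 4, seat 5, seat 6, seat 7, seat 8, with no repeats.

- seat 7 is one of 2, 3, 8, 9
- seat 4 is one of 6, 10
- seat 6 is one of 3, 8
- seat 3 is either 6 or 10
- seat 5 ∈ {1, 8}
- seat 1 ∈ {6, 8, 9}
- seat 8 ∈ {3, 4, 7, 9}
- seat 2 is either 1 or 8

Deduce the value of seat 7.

2

seat 2 and seat 5 share exactly the 2 values {1, 8}; by pigeonhole those values go to them, so strike 1, 8 from seat 1, seat 6, seat 7.
seat 6's domain is down to {3}, so seat 6 = 3. Remove 3 from seat 7, seat 8.
The 2 variables seat 3 and seat 4 are confined to {6, 10}, which locks those values in; drop them from seat 1.
That leaves seat 1 = 9. Strike 9 from seat 7, seat 8.
So seat 7 = 2.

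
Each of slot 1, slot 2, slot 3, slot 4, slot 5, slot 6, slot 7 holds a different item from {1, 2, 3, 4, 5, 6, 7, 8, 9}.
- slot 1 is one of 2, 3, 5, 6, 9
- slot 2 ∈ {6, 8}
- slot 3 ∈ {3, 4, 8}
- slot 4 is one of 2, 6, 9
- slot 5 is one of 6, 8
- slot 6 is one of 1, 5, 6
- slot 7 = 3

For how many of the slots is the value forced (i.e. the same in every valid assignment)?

slot 7 must be 3 (only option left). Eliminate 3 elsewhere: slot 1, slot 3.
slot 2 and slot 5 between them cover only {6, 8} — a naked pair. Remove those values from slot 1, slot 3, slot 4, slot 6.
slot 3 must be 4 (only option left).
Determined: slot 3=4, slot 7=3. The other slots each still have more than one consistent value. That makes 2.

2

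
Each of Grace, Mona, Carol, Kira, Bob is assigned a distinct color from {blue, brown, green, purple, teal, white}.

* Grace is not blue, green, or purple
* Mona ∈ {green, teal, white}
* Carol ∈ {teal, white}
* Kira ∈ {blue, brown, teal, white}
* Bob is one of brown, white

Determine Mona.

green

The 5 variables together cover exactly {blue, brown, green, teal, white} — 5 values for 5 variables — and blue appears only in Kira's list, so Kira = blue.
Among the 4 still-open variables, green fits only Mona (and all 4 values in {brown, green, teal, white} must be used), so Mona = green.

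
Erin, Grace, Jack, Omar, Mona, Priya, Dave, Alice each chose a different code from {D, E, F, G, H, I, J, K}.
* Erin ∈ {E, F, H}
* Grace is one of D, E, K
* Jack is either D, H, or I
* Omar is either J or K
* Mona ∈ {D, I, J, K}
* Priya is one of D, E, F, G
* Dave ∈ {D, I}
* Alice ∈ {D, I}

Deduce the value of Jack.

H

Among the 8 variables, G fits only Priya (and all 8 values in {D, E, F, G, H, I, J, K} must be used), so Priya = G.
The 7 still-open variables together cover exactly {D, E, F, H, I, J, K} — 7 values for 7 variables — and F appears only in Erin's list, so Erin = F.
The 6 still-open variables draw from only 6 values {D, E, H, I, J, K}, so each is used; only Grace can be E, hence Grace = E.
The 5 still-open variables draw from only 5 values {D, H, I, J, K}, so each is used; only Jack can be H, hence Jack = H.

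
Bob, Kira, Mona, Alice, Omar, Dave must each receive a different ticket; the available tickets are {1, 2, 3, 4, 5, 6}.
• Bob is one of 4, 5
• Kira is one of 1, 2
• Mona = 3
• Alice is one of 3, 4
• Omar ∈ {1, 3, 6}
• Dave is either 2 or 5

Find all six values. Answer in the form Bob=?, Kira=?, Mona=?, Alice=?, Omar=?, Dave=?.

Bob=5, Kira=1, Mona=3, Alice=4, Omar=6, Dave=2

Mona must be 3 (only option left). Strike 3 from Alice, Omar.
Alice must be 4 (only option left). Strike 4 from Bob.
Bob has just one choice, so Bob = 5. Eliminate 5 elsewhere: Dave.
That leaves Dave = 2. Eliminate 2 elsewhere: Kira.
That leaves Kira = 1. Remove 1 from Omar.
That leaves Omar = 6.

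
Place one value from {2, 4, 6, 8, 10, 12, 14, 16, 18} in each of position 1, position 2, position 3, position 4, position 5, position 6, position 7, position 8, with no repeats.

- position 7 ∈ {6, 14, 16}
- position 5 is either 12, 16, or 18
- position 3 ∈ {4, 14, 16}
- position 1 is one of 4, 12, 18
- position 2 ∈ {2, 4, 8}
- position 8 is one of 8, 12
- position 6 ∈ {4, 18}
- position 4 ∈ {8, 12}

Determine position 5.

The 8 variables together cover exactly {2, 4, 6, 8, 12, 14, 16, 18} — 8 values for 8 variables — and 2 appears only in position 2's list, so position 2 = 2.
The 7 still-open variables together cover exactly {4, 6, 8, 12, 14, 16, 18} — 7 values for 7 variables — and 6 appears only in position 7's list, so position 7 = 6.
The 6 still-open variables together cover exactly {4, 8, 12, 14, 16, 18} — 6 values for 6 variables — and 14 appears only in position 3's list, so position 3 = 14.
The 5 still-open variables draw from only 5 values {4, 8, 12, 16, 18}, so each is used; only position 5 can be 16, hence position 5 = 16.

16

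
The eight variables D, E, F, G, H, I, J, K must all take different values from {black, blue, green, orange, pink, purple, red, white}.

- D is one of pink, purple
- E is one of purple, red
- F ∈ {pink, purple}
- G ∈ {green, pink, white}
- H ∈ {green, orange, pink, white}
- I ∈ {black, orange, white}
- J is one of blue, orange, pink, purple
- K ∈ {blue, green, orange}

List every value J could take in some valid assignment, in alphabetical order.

The 8 variables draw from only 8 values {black, blue, green, orange, pink, purple, red, white}, so each is used; only I can be black, hence I = black.
The 7 still-open variables draw from only 7 values {blue, green, orange, pink, purple, red, white}, so each is used; only E can be red, hence E = red.
D and F between them cover only {pink, purple} — a naked pair. Remove those values from G, H, J.
No further eliminations apply; J can still be any of blue, orange.

blue, orange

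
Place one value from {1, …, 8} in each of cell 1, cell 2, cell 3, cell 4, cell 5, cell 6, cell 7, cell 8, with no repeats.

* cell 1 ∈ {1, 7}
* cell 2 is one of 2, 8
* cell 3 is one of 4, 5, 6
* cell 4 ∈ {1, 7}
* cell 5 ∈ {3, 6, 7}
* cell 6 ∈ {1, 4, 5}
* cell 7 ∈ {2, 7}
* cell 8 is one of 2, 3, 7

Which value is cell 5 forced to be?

6

The 8 variables together cover exactly {1, 2, 3, 4, 5, 6, 7, 8} — 8 values for 8 variables — and 8 appears only in cell 2's list, so cell 2 = 8.
cell 1 and cell 4 share exactly the 2 values {1, 7}; by pigeonhole those values go to them, so strike 1, 7 from cell 5, cell 6, cell 7, cell 8.
That leaves cell 7 = 2. So cell 8 can't be 2.
That leaves cell 8 = 3. So cell 5 can't be 3.
So cell 5 = 6.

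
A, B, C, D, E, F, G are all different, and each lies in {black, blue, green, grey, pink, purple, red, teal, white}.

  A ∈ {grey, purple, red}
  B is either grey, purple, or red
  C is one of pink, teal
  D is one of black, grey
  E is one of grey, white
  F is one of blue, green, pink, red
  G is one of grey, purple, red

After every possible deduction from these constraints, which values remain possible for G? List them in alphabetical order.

grey, purple, red

A, B, G between them cover only {grey, purple, red} — a naked triple. Remove those values from D, E, F.
D must be black (only option left).
That leaves E = white.
No further eliminations apply; G can still be any of grey, purple, red.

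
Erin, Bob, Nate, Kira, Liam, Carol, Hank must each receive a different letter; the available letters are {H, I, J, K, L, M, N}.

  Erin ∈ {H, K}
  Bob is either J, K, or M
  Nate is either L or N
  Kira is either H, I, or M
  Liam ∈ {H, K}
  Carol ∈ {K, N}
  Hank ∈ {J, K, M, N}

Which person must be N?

The 7 variables together cover exactly {H, I, J, K, L, M, N} — 7 values for 7 variables — and I appears only in Kira's list, so Kira = I.
The 6 still-open variables together cover exactly {H, J, K, L, M, N} — 6 values for 6 variables — and L appears only in Nate's list, so Nate = L.
Erin and Liam between them cover only {H, K} — a naked pair. Remove those values from Bob, Carol, Hank.
So N goes to Carol.

Carol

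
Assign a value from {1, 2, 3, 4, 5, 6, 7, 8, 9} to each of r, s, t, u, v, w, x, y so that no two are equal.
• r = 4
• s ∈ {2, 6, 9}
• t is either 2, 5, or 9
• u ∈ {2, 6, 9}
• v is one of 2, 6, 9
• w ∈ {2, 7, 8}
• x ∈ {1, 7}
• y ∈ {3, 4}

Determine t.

5

r must be 4 (only option left). Strike 4 from y.
y must be 3 (only option left).
The 3 variables s, u, v are confined to {2, 6, 9}, which locks those values in; drop them from t, w.
So t = 5.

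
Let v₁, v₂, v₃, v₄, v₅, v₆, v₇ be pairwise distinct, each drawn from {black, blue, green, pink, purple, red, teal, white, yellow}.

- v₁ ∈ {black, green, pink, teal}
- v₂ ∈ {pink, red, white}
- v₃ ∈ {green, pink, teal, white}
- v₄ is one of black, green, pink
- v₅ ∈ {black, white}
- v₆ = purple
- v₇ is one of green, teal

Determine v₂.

v₆'s domain is down to {purple}, so v₆ = purple.
The 6 still-open variables together cover exactly {black, green, pink, red, teal, white} — 6 values for 6 variables — and red appears only in v₂'s list, so v₂ = red.

red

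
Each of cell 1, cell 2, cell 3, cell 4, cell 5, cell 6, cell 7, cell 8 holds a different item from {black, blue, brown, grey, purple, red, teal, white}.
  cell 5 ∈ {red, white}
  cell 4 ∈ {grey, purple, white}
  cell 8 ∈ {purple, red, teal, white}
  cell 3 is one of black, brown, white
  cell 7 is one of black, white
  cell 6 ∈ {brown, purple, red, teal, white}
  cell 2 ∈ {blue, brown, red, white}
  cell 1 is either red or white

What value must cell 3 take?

The 8 variables together cover exactly {black, blue, brown, grey, purple, red, teal, white} — 8 values for 8 variables — and blue appears only in cell 2's list, so cell 2 = blue.
Among the 7 still-open variables, grey fits only cell 4 (and all 7 values in {black, brown, grey, purple, red, teal, white} must be used), so cell 4 = grey.
cell 1 and cell 5 share exactly the 2 values {red, white}; by pigeonhole those values go to them, so strike red, white from cell 3, cell 6, cell 7, cell 8.
cell 7's domain is down to {black}, so cell 7 = black. So cell 3 can't be black.
So cell 3 = brown.

brown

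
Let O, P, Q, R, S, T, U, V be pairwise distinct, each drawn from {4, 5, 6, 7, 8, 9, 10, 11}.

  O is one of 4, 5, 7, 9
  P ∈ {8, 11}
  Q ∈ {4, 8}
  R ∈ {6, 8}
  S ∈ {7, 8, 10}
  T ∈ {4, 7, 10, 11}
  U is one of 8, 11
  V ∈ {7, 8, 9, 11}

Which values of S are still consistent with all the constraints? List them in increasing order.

Among the 8 variables, 5 fits only O (and all 8 values in {4, 5, 6, 7, 8, 9, 10, 11} must be used), so O = 5.
The 7 still-open variables together cover exactly {4, 6, 7, 8, 9, 10, 11} — 7 values for 7 variables — and 6 appears only in R's list, so R = 6.
Among the 6 still-open variables, 9 fits only V (and all 6 values in {4, 7, 8, 9, 10, 11} must be used), so V = 9.
P and U between them cover only {8, 11} — a naked pair. Remove those values from Q, S, T.
Q's domain is down to {4}, so Q = 4. Remove 4 from T.
No further eliminations apply; S can still be any of 7, 10.

7, 10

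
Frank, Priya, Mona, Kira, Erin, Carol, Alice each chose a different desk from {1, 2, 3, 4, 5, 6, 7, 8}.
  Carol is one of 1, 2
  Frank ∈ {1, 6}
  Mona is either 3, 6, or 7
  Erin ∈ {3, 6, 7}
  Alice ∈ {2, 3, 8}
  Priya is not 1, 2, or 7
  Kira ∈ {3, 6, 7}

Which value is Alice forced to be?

Mona, Kira, Erin between them cover only {3, 6, 7} — a naked triple. Remove those values from Frank, Priya, Alice.
Frank's domain is down to {1}, so Frank = 1. Strike 1 from Carol.
Carol has just one choice, so Carol = 2. Strike 2 from Alice.
So Alice = 8.

8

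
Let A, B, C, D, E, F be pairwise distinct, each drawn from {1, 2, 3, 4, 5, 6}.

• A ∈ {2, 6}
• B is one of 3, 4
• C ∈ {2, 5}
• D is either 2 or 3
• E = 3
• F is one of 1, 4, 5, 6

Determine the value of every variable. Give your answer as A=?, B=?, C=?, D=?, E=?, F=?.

A=6, B=4, C=5, D=2, E=3, F=1

E has just one choice, so E = 3. Remove 3 from B, D.
B must be 4 (only option left). Eliminate 4 elsewhere: F.
D must be 2 (only option left). So A, C can't be 2.
A has just one choice, so A = 6. Strike 6 from F.
C has just one choice, so C = 5. Remove 5 from F.
That leaves F = 1.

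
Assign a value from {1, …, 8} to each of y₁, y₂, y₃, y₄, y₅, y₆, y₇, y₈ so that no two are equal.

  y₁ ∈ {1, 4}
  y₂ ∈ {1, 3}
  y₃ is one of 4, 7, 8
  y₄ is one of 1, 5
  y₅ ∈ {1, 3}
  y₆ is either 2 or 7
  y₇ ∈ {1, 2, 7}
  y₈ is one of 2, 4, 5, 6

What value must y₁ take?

4

The 8 variables together cover exactly {1, 2, 3, 4, 5, 6, 7, 8} — 8 values for 8 variables — and 6 appears only in y₈'s list, so y₈ = 6.
The 7 still-open variables together cover exactly {1, 2, 3, 4, 5, 7, 8} — 7 values for 7 variables — and 5 appears only in y₄'s list, so y₄ = 5.
Among the 6 still-open variables, 8 fits only y₃ (and all 6 values in {1, 2, 3, 4, 7, 8} must be used), so y₃ = 8.
Among the 5 still-open variables, 4 fits only y₁ (and all 5 values in {1, 2, 3, 4, 7} must be used), so y₁ = 4.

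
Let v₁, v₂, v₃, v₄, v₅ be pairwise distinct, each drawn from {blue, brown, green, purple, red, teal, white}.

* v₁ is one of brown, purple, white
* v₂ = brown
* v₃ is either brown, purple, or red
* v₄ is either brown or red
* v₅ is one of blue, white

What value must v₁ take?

v₂ must be brown (only option left). So v₁, v₃, v₄ can't be brown.
v₄ has just one choice, so v₄ = red. So v₃ can't be red.
v₃ must be purple (only option left). Eliminate purple elsewhere: v₁.
So v₁ = white.

white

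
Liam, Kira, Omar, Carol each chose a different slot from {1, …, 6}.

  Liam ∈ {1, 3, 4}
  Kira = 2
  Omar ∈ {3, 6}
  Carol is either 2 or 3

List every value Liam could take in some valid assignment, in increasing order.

Kira's domain is down to {2}, so Kira = 2. So Carol can't be 2.
Carol has just one choice, so Carol = 3. Remove 3 from Liam, Omar.
Omar must be 6 (only option left).
No further eliminations apply; Liam can still be any of 1, 4.

1, 4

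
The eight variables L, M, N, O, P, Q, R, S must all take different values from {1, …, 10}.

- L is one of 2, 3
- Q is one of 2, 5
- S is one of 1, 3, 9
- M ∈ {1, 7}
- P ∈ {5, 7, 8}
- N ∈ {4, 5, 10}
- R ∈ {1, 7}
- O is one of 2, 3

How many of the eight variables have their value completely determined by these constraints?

3

The 2 variables L and O are confined to {2, 3}, which locks those values in; drop them from Q, S.
Q has just one choice, so Q = 5. So N, P can't be 5.
M and R between them cover only {1, 7} — a naked pair. Remove those values from P, S.
P's domain is down to {8}, so P = 8.
S's domain is down to {9}, so S = 9.
Determined: P=8, Q=5, S=9. The other variables each still have more than one consistent value. That makes 3.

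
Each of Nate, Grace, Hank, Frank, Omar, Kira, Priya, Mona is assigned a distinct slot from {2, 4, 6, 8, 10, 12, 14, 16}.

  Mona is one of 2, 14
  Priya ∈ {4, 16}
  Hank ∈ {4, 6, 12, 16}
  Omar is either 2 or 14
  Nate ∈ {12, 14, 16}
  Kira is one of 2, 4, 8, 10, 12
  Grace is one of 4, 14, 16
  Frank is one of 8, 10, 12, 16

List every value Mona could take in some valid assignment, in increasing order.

2, 14

The 8 variables together cover exactly {2, 4, 6, 8, 10, 12, 14, 16} — 8 values for 8 variables — and 6 appears only in Hank's list, so Hank = 6.
The 2 variables Omar and Mona are confined to {2, 14}, which locks those values in; drop them from Nate, Grace, Kira.
The 2 variables Grace and Priya are confined to {4, 16}, which locks those values in; drop them from Nate, Frank, Kira.
Nate must be 12 (only option left). Eliminate 12 elsewhere: Frank, Kira.
No further eliminations apply; Mona can still be any of 2, 14.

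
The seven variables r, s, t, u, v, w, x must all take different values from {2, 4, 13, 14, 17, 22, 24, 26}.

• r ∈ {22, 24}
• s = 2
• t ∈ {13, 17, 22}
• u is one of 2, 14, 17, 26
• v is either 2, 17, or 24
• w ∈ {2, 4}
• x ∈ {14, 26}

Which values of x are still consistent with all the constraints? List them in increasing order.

14, 26

s must be 2 (only option left). Remove 2 from u, v, w.
w's domain is down to {4}, so w = 4.
No further eliminations apply; x can still be any of 14, 26.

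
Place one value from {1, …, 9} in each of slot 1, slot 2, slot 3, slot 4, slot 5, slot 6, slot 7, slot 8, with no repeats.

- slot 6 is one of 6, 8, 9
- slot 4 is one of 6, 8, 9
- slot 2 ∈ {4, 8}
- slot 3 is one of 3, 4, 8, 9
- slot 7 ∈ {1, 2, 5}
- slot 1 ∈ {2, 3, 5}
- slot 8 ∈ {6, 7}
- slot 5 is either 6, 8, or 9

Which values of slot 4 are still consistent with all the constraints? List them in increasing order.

The 3 variables slot 4, slot 5, slot 6 are confined to {6, 8, 9}, which locks those values in; drop them from slot 2, slot 3, slot 8.
slot 2's domain is down to {4}, so slot 2 = 4. Strike 4 from slot 3.
slot 3's domain is down to {3}, so slot 3 = 3. Eliminate 3 elsewhere: slot 1.
slot 8 must be 7 (only option left).
No further eliminations apply; slot 4 can still be any of 6, 8, 9.

6, 8, 9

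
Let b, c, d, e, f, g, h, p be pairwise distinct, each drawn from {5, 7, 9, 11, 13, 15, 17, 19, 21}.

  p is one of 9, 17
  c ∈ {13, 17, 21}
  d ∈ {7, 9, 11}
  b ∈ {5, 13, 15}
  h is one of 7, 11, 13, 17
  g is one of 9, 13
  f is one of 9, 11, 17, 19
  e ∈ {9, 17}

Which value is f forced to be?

e and p between them cover only {9, 17} — a naked pair. Remove those values from c, d, f, g, h.
That leaves g = 13. Remove 13 from b, c, h.
That leaves c = 21.
d and h share exactly the 2 values {7, 11}; by pigeonhole those values go to them, so strike 7, 11 from f.
So f = 19.

19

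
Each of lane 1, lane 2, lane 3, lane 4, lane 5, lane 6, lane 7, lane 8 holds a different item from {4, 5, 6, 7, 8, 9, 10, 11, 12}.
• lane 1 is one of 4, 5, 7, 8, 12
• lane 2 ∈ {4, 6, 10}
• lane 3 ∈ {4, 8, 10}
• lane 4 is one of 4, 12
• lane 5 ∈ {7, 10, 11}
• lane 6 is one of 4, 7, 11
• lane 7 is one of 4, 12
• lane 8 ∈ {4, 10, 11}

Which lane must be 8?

lane 3

The 8 variables draw from only 8 values {4, 5, 6, 7, 8, 10, 11, 12}, so each is used; only lane 1 can be 5, hence lane 1 = 5.
The 7 still-open variables together cover exactly {4, 6, 7, 8, 10, 11, 12} — 7 values for 7 variables — and 6 appears only in lane 2's list, so lane 2 = 6.
Among the 6 still-open variables, 8 fits only lane 3 (and all 6 values in {4, 7, 8, 10, 11, 12} must be used), so lane 3 = 8.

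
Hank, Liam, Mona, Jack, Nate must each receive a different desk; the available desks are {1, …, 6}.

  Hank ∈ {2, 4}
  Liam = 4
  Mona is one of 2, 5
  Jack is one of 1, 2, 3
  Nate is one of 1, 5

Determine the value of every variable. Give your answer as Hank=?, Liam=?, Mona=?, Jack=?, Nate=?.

Liam must be 4 (only option left). So Hank can't be 4.
Hank has just one choice, so Hank = 2. Remove 2 from Mona, Jack.
Mona must be 5 (only option left). Remove 5 from Nate.
That leaves Nate = 1. Remove 1 from Jack.
Jack has just one choice, so Jack = 3.

Hank=2, Liam=4, Mona=5, Jack=3, Nate=1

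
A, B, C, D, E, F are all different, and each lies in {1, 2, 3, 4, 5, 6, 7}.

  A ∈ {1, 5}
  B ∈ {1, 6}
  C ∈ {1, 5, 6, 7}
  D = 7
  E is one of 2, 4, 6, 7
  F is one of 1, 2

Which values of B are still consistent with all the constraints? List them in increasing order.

1, 6

D must be 7 (only option left). So C, E can't be 7.
Among the 5 still-open variables, 4 fits only E (and all 5 values in {1, 2, 4, 5, 6} must be used), so E = 4.
Among the 4 still-open variables, 2 fits only F (and all 4 values in {1, 2, 5, 6} must be used), so F = 2.
No further eliminations apply; B can still be any of 1, 6.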